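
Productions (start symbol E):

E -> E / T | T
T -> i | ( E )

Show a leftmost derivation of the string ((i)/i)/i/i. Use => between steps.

E => E/T => E/T/T => T/T/T => (E)/T/T => (E/T)/T/T => (T/T)/T/T => ((E)/T)/T/T => ((T)/T)/T/T => ((i)/T)/T/T => ((i)/i)/T/T => ((i)/i)/i/T => ((i)/i)/i/i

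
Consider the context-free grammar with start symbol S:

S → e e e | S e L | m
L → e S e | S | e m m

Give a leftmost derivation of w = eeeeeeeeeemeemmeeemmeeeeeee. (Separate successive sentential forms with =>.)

S => SeL => SeLeL => eeeeLeL => eeeeeSeeL => eeeeeSeLeeL => eeeeeSeLeLeeL => eeeeeeeeeLeLeeL => eeeeeeeeeeSeeLeeL => eeeeeeeeeeSeLeeLeeL => eeeeeeeeeemeLeeLeeL => eeeeeeeeeemeemmeeLeeL => eeeeeeeeeemeemmeeemmeeL => eeeeeeeeeemeemmeeemmeeeSe => eeeeeeeeeemeemmeeemmeeeeeee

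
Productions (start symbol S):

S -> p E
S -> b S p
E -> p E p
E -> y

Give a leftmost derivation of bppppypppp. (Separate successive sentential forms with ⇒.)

S ⇒ bSp ⇒ bpEp ⇒ bppEpp ⇒ bpppEppp ⇒ bppppEpppp ⇒ bppppypppp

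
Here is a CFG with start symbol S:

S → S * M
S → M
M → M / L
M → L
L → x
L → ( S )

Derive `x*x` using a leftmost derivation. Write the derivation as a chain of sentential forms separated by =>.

S => S*M   [S → S * M]
S*M => M*M   [S → M]
M*M => L*M   [M → L]
L*M => x*M   [L → x]
x*M => x*L   [M → L]
x*L => x*x   [L → x]

S=>S*M=>M*M=>L*M=>x*M=>x*L=>x*x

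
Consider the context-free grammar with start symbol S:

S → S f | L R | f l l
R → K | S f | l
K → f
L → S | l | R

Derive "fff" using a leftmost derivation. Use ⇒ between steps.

S ⇒ Sf   [S → S f]
Sf ⇒ LRf   [S → L R]
LRf ⇒ RRf   [L → R]
RRf ⇒ KRf   [R → K]
KRf ⇒ fRf   [K → f]
fRf ⇒ fKf   [R → K]
fKf ⇒ fff   [K → f]

S⇒Sf⇒LRf⇒RRf⇒KRf⇒fRf⇒fKf⇒fff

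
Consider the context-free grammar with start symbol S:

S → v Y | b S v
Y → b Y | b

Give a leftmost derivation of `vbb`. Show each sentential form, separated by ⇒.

S⇒vY⇒vbY⇒vbb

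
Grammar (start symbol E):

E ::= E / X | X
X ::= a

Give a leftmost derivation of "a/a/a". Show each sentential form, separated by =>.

E => E/X   [E ::= E / X]
E/X => E/X/X   [E ::= E / X]
E/X/X => X/X/X   [E ::= X]
X/X/X => a/X/X   [X ::= a]
a/X/X => a/a/X   [X ::= a]
a/a/X => a/a/a   [X ::= a]

E => E/X => E/X/X => X/X/X => a/X/X => a/a/X => a/a/a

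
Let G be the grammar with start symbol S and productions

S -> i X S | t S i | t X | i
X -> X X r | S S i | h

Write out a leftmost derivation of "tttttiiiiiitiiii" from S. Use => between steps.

S => tX => tSSi => ttSiSi => tttXiSi => tttSSiiSi => ttttSiSiiSi => tttttSiiSiiSi => tttttiiiSiiSi => tttttiiiiiiSi => tttttiiiiiitXi => tttttiiiiiitSSii => tttttiiiiiitiSii => tttttiiiiiitiiii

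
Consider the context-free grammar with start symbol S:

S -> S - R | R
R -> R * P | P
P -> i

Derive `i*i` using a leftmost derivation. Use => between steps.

S => R   [S -> R]
R => R*P   [R -> R * P]
R*P => P*P   [R -> P]
P*P => i*P   [P -> i]
i*P => i*i   [P -> i]

S => R => R*P => P*P => i*P => i*i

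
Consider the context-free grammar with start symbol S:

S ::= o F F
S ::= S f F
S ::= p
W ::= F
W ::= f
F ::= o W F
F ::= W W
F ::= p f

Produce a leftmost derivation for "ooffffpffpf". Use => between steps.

S => SfF   [S ::= S f F]
SfF => oFFfF   [S ::= o F F]
oFFfF => ooWFFfF   [F ::= o W F]
ooWFFfF => oofFFfF   [W ::= f]
oofFFfF => oofWWFfF   [F ::= W W]
oofWWFfF => oofFWFfF   [W ::= F]
oofFWFfF => oofWWWFfF   [F ::= W W]
oofWWWFfF => ooffWWFfF   [W ::= f]
ooffWWFfF => oofffWFfF   [W ::= f]
oofffWFfF => ooffffFfF   [W ::= f]
ooffffFfF => ooffffpffF   [F ::= p f]
ooffffpffF => ooffffpffpf   [F ::= p f]

S => SfF => oFFfF => ooWFFfF => oofFFfF => oofWWFfF => oofFWFfF => oofWWWFfF => ooffWWFfF => oofffWFfF => ooffffFfF => ooffffpffF => ooffffpffpf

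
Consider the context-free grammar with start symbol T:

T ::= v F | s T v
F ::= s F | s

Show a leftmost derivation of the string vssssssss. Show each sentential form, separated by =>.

T=>vF=>vsF=>vssF=>vsssF=>vssssF=>vsssssF=>vssssssF=>vsssssssF=>vssssssss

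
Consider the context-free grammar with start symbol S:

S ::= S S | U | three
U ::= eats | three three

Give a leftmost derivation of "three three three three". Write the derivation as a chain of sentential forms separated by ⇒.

S ⇒ S S ⇒ U S ⇒ three three S ⇒ three three S S ⇒ three three three S ⇒ three three three three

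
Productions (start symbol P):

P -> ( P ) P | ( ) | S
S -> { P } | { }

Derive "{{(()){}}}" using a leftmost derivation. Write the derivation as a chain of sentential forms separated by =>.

P => S   [P -> S]
S => {P}   [S -> { P }]
{P} => {S}   [P -> S]
{S} => {{P}}   [S -> { P }]
{{P}} => {{(P)P}}   [P -> ( P ) P]
{{(P)P}} => {{(())P}}   [P -> ( )]
{{(())P}} => {{(())S}}   [P -> S]
{{(())S}} => {{(()){}}}   [S -> { }]

P => S => {P} => {S} => {{P}} => {{(P)P}} => {{(())P}} => {{(())S}} => {{(()){}}}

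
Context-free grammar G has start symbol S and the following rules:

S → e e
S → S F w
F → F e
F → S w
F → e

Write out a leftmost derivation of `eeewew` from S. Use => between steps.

S => SFw => SFwFw => eeFwFw => eeewFw => eeewew

S => SFw   [S → S F w]
SFw => SFwFw   [S → S F w]
SFwFw => eeFwFw   [S → e e]
eeFwFw => eeewFw   [F → e]
eeewFw => eeewew   [F → e]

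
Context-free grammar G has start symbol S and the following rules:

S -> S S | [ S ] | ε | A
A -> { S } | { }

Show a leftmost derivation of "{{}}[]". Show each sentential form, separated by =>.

S=>SS=>SSS=>ASS=>{S}SS=>{A}SS=>{{}}SS=>{{}}[S]S=>{{}}[]S=>{{}}[]

S => SS   [S -> S S]
SS => SSS   [S -> S S]
SSS => ASS   [S -> A]
ASS => {S}SS   [A -> { S }]
{S}SS => {A}SS   [S -> A]
{A}SS => {{}}SS   [A -> { }]
{{}}SS => {{}}[S]S   [S -> [ S ]]
{{}}[S]S => {{}}[]S   [S -> ε]
{{}}[]S => {{}}[]   [S -> ε]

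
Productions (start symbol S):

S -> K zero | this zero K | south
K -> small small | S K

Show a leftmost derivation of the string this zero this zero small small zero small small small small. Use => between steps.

S => this zero K => this zero S K => this zero this zero K K => this zero this zero S K K => this zero this zero K zero K K => this zero this zero small small zero K K => this zero this zero small small zero small small K => this zero this zero small small zero small small small small

S => this zero K   [S -> this zero K]
this zero K => this zero S K   [K -> S K]
this zero S K => this zero this zero K K   [S -> this zero K]
this zero this zero K K => this zero this zero S K K   [K -> S K]
this zero this zero S K K => this zero this zero K zero K K   [S -> K zero]
this zero this zero K zero K K => this zero this zero small small zero K K   [K -> small small]
this zero this zero small small zero K K => this zero this zero small small zero small small K   [K -> small small]
this zero this zero small small zero small small K => this zero this zero small small zero small small small small   [K -> small small]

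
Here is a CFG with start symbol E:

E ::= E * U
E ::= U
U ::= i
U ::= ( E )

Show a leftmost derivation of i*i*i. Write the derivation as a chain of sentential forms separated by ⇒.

E ⇒ E*U ⇒ E*U*U ⇒ U*U*U ⇒ i*U*U ⇒ i*i*U ⇒ i*i*i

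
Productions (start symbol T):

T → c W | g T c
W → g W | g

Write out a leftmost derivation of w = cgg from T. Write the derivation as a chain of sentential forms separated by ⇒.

T ⇒ cW ⇒ cgW ⇒ cgg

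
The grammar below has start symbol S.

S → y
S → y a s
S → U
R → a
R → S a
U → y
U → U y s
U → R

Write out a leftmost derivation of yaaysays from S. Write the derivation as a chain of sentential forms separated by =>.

S => U => Uys => Rys => Says => Uays => Uysays => Rysays => Saysays => Uaysays => Raysays => Saaysays => yaaysays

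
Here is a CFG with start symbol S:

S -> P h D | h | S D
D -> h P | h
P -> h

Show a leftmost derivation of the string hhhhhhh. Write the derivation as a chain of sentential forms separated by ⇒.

S ⇒ SD ⇒ SDD ⇒ SDDD ⇒ hDDD ⇒ hhPDD ⇒ hhhDD ⇒ hhhhPD ⇒ hhhhhD ⇒ hhhhhhP ⇒ hhhhhhh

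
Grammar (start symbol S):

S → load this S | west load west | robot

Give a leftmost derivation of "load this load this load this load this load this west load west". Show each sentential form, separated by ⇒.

S ⇒ load this S   [S → load this S]
load this S ⇒ load this load this S   [S → load this S]
load this load this S ⇒ load this load this load this S   [S → load this S]
load this load this load this S ⇒ load this load this load this load this S   [S → load this S]
load this load this load this load this S ⇒ load this load this load this load this load this S   [S → load this S]
load this load this load this load this load this S ⇒ load this load this load this load this load this west load west   [S → west load west]

S ⇒ load this S ⇒ load this load this S ⇒ load this load this load this S ⇒ load this load this load this load this S ⇒ load this load this load this load this load this S ⇒ load this load this load this load this load this west load west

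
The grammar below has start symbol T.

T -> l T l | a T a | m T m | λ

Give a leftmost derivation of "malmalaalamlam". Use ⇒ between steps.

T ⇒ mTm ⇒ maTam ⇒ malTlam ⇒ malmTmlam ⇒ malmaTamlam ⇒ malmalTlamlam ⇒ malmalaTalamlam ⇒ malmalaalamlam

T ⇒ mTm   [T -> m T m]
mTm ⇒ maTam   [T -> a T a]
maTam ⇒ malTlam   [T -> l T l]
malTlam ⇒ malmTmlam   [T -> m T m]
malmTmlam ⇒ malmaTamlam   [T -> a T a]
malmaTamlam ⇒ malmalTlamlam   [T -> l T l]
malmalTlamlam ⇒ malmalaTalamlam   [T -> a T a]
malmalaTalamlam ⇒ malmalaalamlam   [T -> λ]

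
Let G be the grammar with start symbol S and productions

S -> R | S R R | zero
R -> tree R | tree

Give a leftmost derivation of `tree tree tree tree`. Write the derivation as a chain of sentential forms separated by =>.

S => R   [S -> R]
R => tree R   [R -> tree R]
tree R => tree tree R   [R -> tree R]
tree tree R => tree tree tree R   [R -> tree R]
tree tree tree R => tree tree tree tree   [R -> tree]

S => R => tree R => tree tree R => tree tree tree R => tree tree tree tree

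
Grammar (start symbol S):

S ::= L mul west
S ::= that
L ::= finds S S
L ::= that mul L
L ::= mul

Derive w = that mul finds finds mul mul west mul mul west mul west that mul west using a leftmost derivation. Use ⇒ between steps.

S ⇒ L mul west   [S ::= L mul west]
L mul west ⇒ that mul L mul west   [L ::= that mul L]
that mul L mul west ⇒ that mul finds S S mul west   [L ::= finds S S]
that mul finds S S mul west ⇒ that mul finds L mul west S mul west   [S ::= L mul west]
that mul finds L mul west S mul west ⇒ that mul finds finds S S mul west S mul west   [L ::= finds S S]
that mul finds finds S S mul west S mul west ⇒ that mul finds finds L mul west S mul west S mul west   [S ::= L mul west]
that mul finds finds L mul west S mul west S mul west ⇒ that mul finds finds mul mul west S mul west S mul west   [L ::= mul]
that mul finds finds mul mul west S mul west S mul west ⇒ that mul finds finds mul mul west L mul west mul west S mul west   [S ::= L mul west]
that mul finds finds mul mul west L mul west mul west S mul west ⇒ that mul finds finds mul mul west mul mul west mul west S mul west   [L ::= mul]
that mul finds finds mul mul west mul mul west mul west S mul west ⇒ that mul finds finds mul mul west mul mul west mul west that mul west   [S ::= that]

S ⇒ L mul west ⇒ that mul L mul west ⇒ that mul finds S S mul west ⇒ that mul finds L mul west S mul west ⇒ that mul finds finds S S mul west S mul west ⇒ that mul finds finds L mul west S mul west S mul west ⇒ that mul finds finds mul mul west S mul west S mul west ⇒ that mul finds finds mul mul west L mul west mul west S mul west ⇒ that mul finds finds mul mul west mul mul west mul west S mul west ⇒ that mul finds finds mul mul west mul mul west mul west that mul west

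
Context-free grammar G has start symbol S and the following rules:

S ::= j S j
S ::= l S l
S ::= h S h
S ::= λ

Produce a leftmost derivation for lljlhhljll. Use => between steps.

S => lSl => llSll => lljSjll => lljlSljll => lljlhShljll => lljlhhljll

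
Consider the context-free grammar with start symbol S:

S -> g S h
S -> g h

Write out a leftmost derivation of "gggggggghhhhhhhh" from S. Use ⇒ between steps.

S ⇒ gSh   [S -> g S h]
gSh ⇒ ggShh   [S -> g S h]
ggShh ⇒ gggShhh   [S -> g S h]
gggShhh ⇒ ggggShhhh   [S -> g S h]
ggggShhhh ⇒ gggggShhhhh   [S -> g S h]
gggggShhhhh ⇒ ggggggShhhhhh   [S -> g S h]
ggggggShhhhhh ⇒ gggggggShhhhhhh   [S -> g S h]
gggggggShhhhhhh ⇒ gggggggghhhhhhhh   [S -> g h]

S ⇒ gSh ⇒ ggShh ⇒ gggShhh ⇒ ggggShhhh ⇒ gggggShhhhh ⇒ ggggggShhhhhh ⇒ gggggggShhhhhhh ⇒ gggggggghhhhhhhh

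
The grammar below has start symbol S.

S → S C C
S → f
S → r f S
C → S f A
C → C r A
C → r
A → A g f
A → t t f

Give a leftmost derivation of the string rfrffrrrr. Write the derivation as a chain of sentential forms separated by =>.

S => rfS => rfSCC => rfrfSCC => rfrfSCCCC => rfrffCCCC => rfrffrCCC => rfrffrrCC => rfrffrrrC => rfrffrrrr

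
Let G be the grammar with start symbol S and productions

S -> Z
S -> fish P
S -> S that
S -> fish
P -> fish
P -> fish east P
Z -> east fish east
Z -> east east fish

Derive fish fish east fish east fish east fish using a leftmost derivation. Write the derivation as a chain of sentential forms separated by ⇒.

S ⇒ fish P   [S -> fish P]
fish P ⇒ fish fish east P   [P -> fish east P]
fish fish east P ⇒ fish fish east fish east P   [P -> fish east P]
fish fish east fish east P ⇒ fish fish east fish east fish east P   [P -> fish east P]
fish fish east fish east fish east P ⇒ fish fish east fish east fish east fish   [P -> fish]

S ⇒ fish P ⇒ fish fish east P ⇒ fish fish east fish east P ⇒ fish fish east fish east fish east P ⇒ fish fish east fish east fish east fish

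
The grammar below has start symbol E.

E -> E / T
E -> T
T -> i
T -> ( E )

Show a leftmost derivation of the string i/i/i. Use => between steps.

E=>E/T=>E/T/T=>T/T/T=>i/T/T=>i/i/T=>i/i/i

E => E/T   [E -> E / T]
E/T => E/T/T   [E -> E / T]
E/T/T => T/T/T   [E -> T]
T/T/T => i/T/T   [T -> i]
i/T/T => i/i/T   [T -> i]
i/i/T => i/i/i   [T -> i]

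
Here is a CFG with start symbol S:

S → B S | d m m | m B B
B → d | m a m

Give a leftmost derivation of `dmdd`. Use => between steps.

S => BS   [S → B S]
BS => dS   [B → d]
dS => dmBB   [S → m B B]
dmBB => dmdB   [B → d]
dmdB => dmdd   [B → d]

S => BS => dS => dmBB => dmdB => dmdd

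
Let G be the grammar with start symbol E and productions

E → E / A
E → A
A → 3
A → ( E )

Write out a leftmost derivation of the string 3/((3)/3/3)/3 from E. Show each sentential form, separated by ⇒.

E ⇒ E/A   [E → E / A]
E/A ⇒ E/A/A   [E → E / A]
E/A/A ⇒ A/A/A   [E → A]
A/A/A ⇒ 3/A/A   [A → 3]
3/A/A ⇒ 3/(E)/A   [A → ( E )]
3/(E)/A ⇒ 3/(E/A)/A   [E → E / A]
3/(E/A)/A ⇒ 3/(E/A/A)/A   [E → E / A]
3/(E/A/A)/A ⇒ 3/(A/A/A)/A   [E → A]
3/(A/A/A)/A ⇒ 3/((E)/A/A)/A   [A → ( E )]
3/((E)/A/A)/A ⇒ 3/((A)/A/A)/A   [E → A]
3/((A)/A/A)/A ⇒ 3/((3)/A/A)/A   [A → 3]
3/((3)/A/A)/A ⇒ 3/((3)/3/A)/A   [A → 3]
3/((3)/3/A)/A ⇒ 3/((3)/3/3)/A   [A → 3]
3/((3)/3/3)/A ⇒ 3/((3)/3/3)/3   [A → 3]

E ⇒ E/A ⇒ E/A/A ⇒ A/A/A ⇒ 3/A/A ⇒ 3/(E)/A ⇒ 3/(E/A)/A ⇒ 3/(E/A/A)/A ⇒ 3/(A/A/A)/A ⇒ 3/((E)/A/A)/A ⇒ 3/((A)/A/A)/A ⇒ 3/((3)/A/A)/A ⇒ 3/((3)/3/A)/A ⇒ 3/((3)/3/3)/A ⇒ 3/((3)/3/3)/3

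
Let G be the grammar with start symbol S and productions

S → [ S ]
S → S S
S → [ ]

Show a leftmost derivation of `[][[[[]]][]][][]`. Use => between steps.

S => SS => SSS => []SS => []SSS => [][S]SS => [][SS]SS => [][[S]S]SS => [][[[S]]S]SS => [][[[[]]]S]SS => [][[[[]]][]]SS => [][[[[]]][]][]S => [][[[[]]][]][][]

S => SS   [S → S S]
SS => SSS   [S → S S]
SSS => []SS   [S → [ ]]
[]SS => []SSS   [S → S S]
[]SSS => [][S]SS   [S → [ S ]]
[][S]SS => [][SS]SS   [S → S S]
[][SS]SS => [][[S]S]SS   [S → [ S ]]
[][[S]S]SS => [][[[S]]S]SS   [S → [ S ]]
[][[[S]]S]SS => [][[[[]]]S]SS   [S → [ ]]
[][[[[]]]S]SS => [][[[[]]][]]SS   [S → [ ]]
[][[[[]]][]]SS => [][[[[]]][]][]S   [S → [ ]]
[][[[[]]][]][]S => [][[[[]]][]][][]   [S → [ ]]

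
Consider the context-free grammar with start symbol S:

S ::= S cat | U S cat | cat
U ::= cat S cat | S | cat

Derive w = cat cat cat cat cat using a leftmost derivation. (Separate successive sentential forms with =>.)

S => U S cat => cat S cat S cat => cat cat cat S cat => cat cat cat cat cat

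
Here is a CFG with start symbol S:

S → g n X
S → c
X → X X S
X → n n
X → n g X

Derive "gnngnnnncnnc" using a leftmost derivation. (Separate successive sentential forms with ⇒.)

S ⇒ gnX   [S → g n X]
gnX ⇒ gnXXS   [X → X X S]
gnXXS ⇒ gnXXSXS   [X → X X S]
gnXXSXS ⇒ gnngXXSXS   [X → n g X]
gnngXXSXS ⇒ gnngnnXSXS   [X → n n]
gnngnnXSXS ⇒ gnngnnnnSXS   [X → n n]
gnngnnnnSXS ⇒ gnngnnnncXS   [S → c]
gnngnnnncXS ⇒ gnngnnnncnnS   [X → n n]
gnngnnnncnnS ⇒ gnngnnnncnnc   [S → c]

S ⇒ gnX ⇒ gnXXS ⇒ gnXXSXS ⇒ gnngXXSXS ⇒ gnngnnXSXS ⇒ gnngnnnnSXS ⇒ gnngnnnncXS ⇒ gnngnnnncnnS ⇒ gnngnnnncnnc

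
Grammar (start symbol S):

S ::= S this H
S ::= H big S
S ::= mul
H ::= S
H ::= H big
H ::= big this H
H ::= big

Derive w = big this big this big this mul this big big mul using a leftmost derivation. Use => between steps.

S => H big S => big this H big S => big this big this H big S => big this big this big this H big S => big this big this big this S big S => big this big this big this S this H big S => big this big this big this mul this H big S => big this big this big this mul this big big S => big this big this big this mul this big big mul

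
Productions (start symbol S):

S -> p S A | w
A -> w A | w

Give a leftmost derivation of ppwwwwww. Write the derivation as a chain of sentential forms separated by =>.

S => pSA   [S -> p S A]
pSA => ppSAA   [S -> p S A]
ppSAA => ppwAA   [S -> w]
ppwAA => ppwwAA   [A -> w A]
ppwwAA => ppwwwAA   [A -> w A]
ppwwwAA => ppwwwwAA   [A -> w A]
ppwwwwAA => ppwwwwwA   [A -> w]
ppwwwwwA => ppwwwwww   [A -> w]

S => pSA => ppSAA => ppwAA => ppwwAA => ppwwwAA => ppwwwwAA => ppwwwwwA => ppwwwwww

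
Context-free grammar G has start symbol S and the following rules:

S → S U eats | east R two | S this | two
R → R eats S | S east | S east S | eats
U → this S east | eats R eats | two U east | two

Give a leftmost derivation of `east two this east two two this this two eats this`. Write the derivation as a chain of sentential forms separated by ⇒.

S ⇒ S this   [S → S this]
S this ⇒ S U eats this   [S → S U eats]
S U eats this ⇒ S this U eats this   [S → S this]
S this U eats this ⇒ S this this U eats this   [S → S this]
S this this U eats this ⇒ east R two this this U eats this   [S → east R two]
east R two this this U eats this ⇒ east S east S two this this U eats this   [R → S east S]
east S east S two this this U eats this ⇒ east S this east S two this this U eats this   [S → S this]
east S this east S two this this U eats this ⇒ east two this east S two this this U eats this   [S → two]
east two this east S two this this U eats this ⇒ east two this east two two this this U eats this   [S → two]
east two this east two two this this U eats this ⇒ east two this east two two this this two eats this   [U → two]

S ⇒ S this ⇒ S U eats this ⇒ S this U eats this ⇒ S this this U eats this ⇒ east R two this this U eats this ⇒ east S east S two this this U eats this ⇒ east S this east S two this this U eats this ⇒ east two this east S two this this U eats this ⇒ east two this east two two this this U eats this ⇒ east two this east two two this this two eats this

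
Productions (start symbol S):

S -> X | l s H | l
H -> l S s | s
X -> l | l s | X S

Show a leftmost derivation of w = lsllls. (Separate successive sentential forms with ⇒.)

S ⇒ lsH   [S -> l s H]
lsH ⇒ lslSs   [H -> l S s]
lslSs ⇒ lslXs   [S -> X]
lslXs ⇒ lslXSs   [X -> X S]
lslXSs ⇒ lsllSs   [X -> l]
lsllSs ⇒ lsllls   [S -> l]

S ⇒ lsH ⇒ lslSs ⇒ lslXs ⇒ lslXSs ⇒ lsllSs ⇒ lsllls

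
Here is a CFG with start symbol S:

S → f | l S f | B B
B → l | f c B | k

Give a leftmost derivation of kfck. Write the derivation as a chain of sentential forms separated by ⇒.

S ⇒ BB   [S → B B]
BB ⇒ kB   [B → k]
kB ⇒ kfcB   [B → f c B]
kfcB ⇒ kfck   [B → k]

S ⇒ BB ⇒ kB ⇒ kfcB ⇒ kfck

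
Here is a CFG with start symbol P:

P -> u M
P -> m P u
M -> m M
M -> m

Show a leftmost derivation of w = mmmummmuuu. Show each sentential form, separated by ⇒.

P ⇒ mPu   [P -> m P u]
mPu ⇒ mmPuu   [P -> m P u]
mmPuu ⇒ mmmPuuu   [P -> m P u]
mmmPuuu ⇒ mmmuMuuu   [P -> u M]
mmmuMuuu ⇒ mmmumMuuu   [M -> m M]
mmmumMuuu ⇒ mmmummMuuu   [M -> m M]
mmmummMuuu ⇒ mmmummmuuu   [M -> m]

P ⇒ mPu ⇒ mmPuu ⇒ mmmPuuu ⇒ mmmuMuuu ⇒ mmmumMuuu ⇒ mmmummMuuu ⇒ mmmummmuuu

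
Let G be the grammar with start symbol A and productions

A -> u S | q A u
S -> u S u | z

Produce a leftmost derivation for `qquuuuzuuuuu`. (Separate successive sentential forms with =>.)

A=>qAu=>qqAuu=>qquSuu=>qquuSuuu=>qquuuSuuuu=>qquuuuSuuuuu=>qquuuuzuuuuu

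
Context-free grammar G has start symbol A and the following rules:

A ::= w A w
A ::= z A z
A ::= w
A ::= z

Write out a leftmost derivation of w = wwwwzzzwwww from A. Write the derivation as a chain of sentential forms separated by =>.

A => wAw => wwAww => wwwAwww => wwwwAwwww => wwwwzAzwwww => wwwwzzzwwww

A => wAw   [A ::= w A w]
wAw => wwAww   [A ::= w A w]
wwAww => wwwAwww   [A ::= w A w]
wwwAwww => wwwwAwwww   [A ::= w A w]
wwwwAwwww => wwwwzAzwwww   [A ::= z A z]
wwwwzAzwwww => wwwwzzzwwww   [A ::= z]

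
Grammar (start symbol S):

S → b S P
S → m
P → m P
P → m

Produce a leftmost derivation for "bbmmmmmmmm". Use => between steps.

S=>bSP=>bbSPP=>bbmPP=>bbmmPP=>bbmmmPP=>bbmmmmPP=>bbmmmmmPP=>bbmmmmmmP=>bbmmmmmmmP=>bbmmmmmmmm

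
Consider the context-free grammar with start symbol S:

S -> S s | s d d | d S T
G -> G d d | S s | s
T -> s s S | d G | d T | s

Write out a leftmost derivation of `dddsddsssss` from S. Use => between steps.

S => Ss   [S -> S s]
Ss => Sss   [S -> S s]
Sss => dSTss   [S -> d S T]
dSTss => ddSTTss   [S -> d S T]
ddSTTss => dddSTTTss   [S -> d S T]
dddSTTTss => dddsddTTTss   [S -> s d d]
dddsddTTTss => dddsddsTTss   [T -> s]
dddsddsTTss => dddsddssTss   [T -> s]
dddsddssTss => dddsddsssss   [T -> s]

S => Ss => Sss => dSTss => ddSTTss => dddSTTTss => dddsddTTTss => dddsddsTTss => dddsddssTss => dddsddsssss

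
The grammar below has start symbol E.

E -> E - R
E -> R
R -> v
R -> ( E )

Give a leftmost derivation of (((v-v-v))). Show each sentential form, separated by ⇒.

E ⇒ R   [E -> R]
R ⇒ (E)   [R -> ( E )]
(E) ⇒ (R)   [E -> R]
(R) ⇒ ((E))   [R -> ( E )]
((E)) ⇒ ((R))   [E -> R]
((R)) ⇒ (((E)))   [R -> ( E )]
(((E))) ⇒ (((E-R)))   [E -> E - R]
(((E-R))) ⇒ (((E-R-R)))   [E -> E - R]
(((E-R-R))) ⇒ (((R-R-R)))   [E -> R]
(((R-R-R))) ⇒ (((v-R-R)))   [R -> v]
(((v-R-R))) ⇒ (((v-v-R)))   [R -> v]
(((v-v-R))) ⇒ (((v-v-v)))   [R -> v]

E ⇒ R ⇒ (E) ⇒ (R) ⇒ ((E)) ⇒ ((R)) ⇒ (((E))) ⇒ (((E-R))) ⇒ (((E-R-R))) ⇒ (((R-R-R))) ⇒ (((v-R-R))) ⇒ (((v-v-R))) ⇒ (((v-v-v)))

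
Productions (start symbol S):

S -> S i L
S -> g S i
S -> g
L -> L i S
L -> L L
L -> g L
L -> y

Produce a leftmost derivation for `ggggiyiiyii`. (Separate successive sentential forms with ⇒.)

S ⇒ gSi   [S -> g S i]
gSi ⇒ ggSii   [S -> g S i]
ggSii ⇒ ggSiLii   [S -> S i L]
ggSiLii ⇒ gggSiiLii   [S -> g S i]
gggSiiLii ⇒ gggSiLiiLii   [S -> S i L]
gggSiLiiLii ⇒ ggggiLiiLii   [S -> g]
ggggiLiiLii ⇒ ggggiyiiLii   [L -> y]
ggggiyiiLii ⇒ ggggiyiiyii   [L -> y]

S ⇒ gSi ⇒ ggSii ⇒ ggSiLii ⇒ gggSiiLii ⇒ gggSiLiiLii ⇒ ggggiLiiLii ⇒ ggggiyiiLii ⇒ ggggiyiiyii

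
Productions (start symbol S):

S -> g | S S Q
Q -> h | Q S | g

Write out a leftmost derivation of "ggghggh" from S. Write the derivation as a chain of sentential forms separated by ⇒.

S⇒SSQ⇒SSQSQ⇒gSQSQ⇒gSSQQSQ⇒ggSQQSQ⇒gggQQSQ⇒ggghQSQ⇒ggghgSQ⇒ggghggQ⇒ggghggh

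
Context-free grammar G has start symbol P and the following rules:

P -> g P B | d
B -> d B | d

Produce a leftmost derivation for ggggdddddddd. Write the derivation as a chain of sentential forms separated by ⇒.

P⇒gPB⇒ggPBB⇒gggPBBB⇒ggggPBBBB⇒ggggdBBBB⇒ggggddBBBB⇒ggggdddBBB⇒ggggddddBBB⇒ggggdddddBB⇒ggggddddddB⇒ggggdddddddB⇒ggggdddddddd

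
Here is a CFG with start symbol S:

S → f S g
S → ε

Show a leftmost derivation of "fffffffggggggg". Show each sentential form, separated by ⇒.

S ⇒ fSg ⇒ ffSgg ⇒ fffSggg ⇒ ffffSgggg ⇒ fffffSggggg ⇒ ffffffSgggggg ⇒ fffffffSggggggg ⇒ fffffffggggggg

S ⇒ fSg   [S → f S g]
fSg ⇒ ffSgg   [S → f S g]
ffSgg ⇒ fffSggg   [S → f S g]
fffSggg ⇒ ffffSgggg   [S → f S g]
ffffSgggg ⇒ fffffSggggg   [S → f S g]
fffffSggggg ⇒ ffffffSgggggg   [S → f S g]
ffffffSgggggg ⇒ fffffffSggggggg   [S → f S g]
fffffffSggggggg ⇒ fffffffggggggg   [S → ε]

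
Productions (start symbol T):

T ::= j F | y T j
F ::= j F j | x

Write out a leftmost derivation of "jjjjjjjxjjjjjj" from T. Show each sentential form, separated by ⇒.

T⇒jF⇒jjFj⇒jjjFjj⇒jjjjFjjj⇒jjjjjFjjjj⇒jjjjjjFjjjjj⇒jjjjjjjFjjjjjj⇒jjjjjjjxjjjjjj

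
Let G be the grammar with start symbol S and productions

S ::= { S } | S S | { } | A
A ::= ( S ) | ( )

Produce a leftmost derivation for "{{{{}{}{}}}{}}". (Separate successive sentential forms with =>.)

S => {S}   [S ::= { S }]
{S} => {SS}   [S ::= S S]
{SS} => {{S}S}   [S ::= { S }]
{{S}S} => {{{S}}S}   [S ::= { S }]
{{{S}}S} => {{{SS}}S}   [S ::= S S]
{{{SS}}S} => {{{SSS}}S}   [S ::= S S]
{{{SSS}}S} => {{{{}SS}}S}   [S ::= { }]
{{{{}SS}}S} => {{{{}{}S}}S}   [S ::= { }]
{{{{}{}S}}S} => {{{{}{}{}}}S}   [S ::= { }]
{{{{}{}{}}}S} => {{{{}{}{}}}{}}   [S ::= { }]

S => {S} => {SS} => {{S}S} => {{{S}}S} => {{{SS}}S} => {{{SSS}}S} => {{{{}SS}}S} => {{{{}{}S}}S} => {{{{}{}{}}}S} => {{{{}{}{}}}{}}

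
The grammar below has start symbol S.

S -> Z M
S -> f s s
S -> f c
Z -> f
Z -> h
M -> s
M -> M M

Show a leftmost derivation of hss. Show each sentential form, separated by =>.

S => ZM   [S -> Z M]
ZM => hM   [Z -> h]
hM => hMM   [M -> M M]
hMM => hsM   [M -> s]
hsM => hss   [M -> s]

S => ZM => hM => hMM => hsM => hss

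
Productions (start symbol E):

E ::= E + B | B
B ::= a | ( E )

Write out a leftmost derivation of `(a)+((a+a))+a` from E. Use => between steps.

E => E+B   [E ::= E + B]
E+B => E+B+B   [E ::= E + B]
E+B+B => B+B+B   [E ::= B]
B+B+B => (E)+B+B   [B ::= ( E )]
(E)+B+B => (B)+B+B   [E ::= B]
(B)+B+B => (a)+B+B   [B ::= a]
(a)+B+B => (a)+(E)+B   [B ::= ( E )]
(a)+(E)+B => (a)+(B)+B   [E ::= B]
(a)+(B)+B => (a)+((E))+B   [B ::= ( E )]
(a)+((E))+B => (a)+((E+B))+B   [E ::= E + B]
(a)+((E+B))+B => (a)+((B+B))+B   [E ::= B]
(a)+((B+B))+B => (a)+((a+B))+B   [B ::= a]
(a)+((a+B))+B => (a)+((a+a))+B   [B ::= a]
(a)+((a+a))+B => (a)+((a+a))+a   [B ::= a]

E => E+B => E+B+B => B+B+B => (E)+B+B => (B)+B+B => (a)+B+B => (a)+(E)+B => (a)+(B)+B => (a)+((E))+B => (a)+((E+B))+B => (a)+((B+B))+B => (a)+((a+B))+B => (a)+((a+a))+B => (a)+((a+a))+a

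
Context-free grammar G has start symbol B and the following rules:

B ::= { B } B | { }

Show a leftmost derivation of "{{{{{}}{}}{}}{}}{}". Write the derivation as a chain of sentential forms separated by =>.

B => {B}B => {{B}B}B => {{{B}B}B}B => {{{{B}B}B}B}B => {{{{{}}B}B}B}B => {{{{{}}{}}B}B}B => {{{{{}}{}}{}}B}B => {{{{{}}{}}{}}{}}B => {{{{{}}{}}{}}{}}{}

B => {B}B   [B ::= { B } B]
{B}B => {{B}B}B   [B ::= { B } B]
{{B}B}B => {{{B}B}B}B   [B ::= { B } B]
{{{B}B}B}B => {{{{B}B}B}B}B   [B ::= { B } B]
{{{{B}B}B}B}B => {{{{{}}B}B}B}B   [B ::= { }]
{{{{{}}B}B}B}B => {{{{{}}{}}B}B}B   [B ::= { }]
{{{{{}}{}}B}B}B => {{{{{}}{}}{}}B}B   [B ::= { }]
{{{{{}}{}}{}}B}B => {{{{{}}{}}{}}{}}B   [B ::= { }]
{{{{{}}{}}{}}{}}B => {{{{{}}{}}{}}{}}{}   [B ::= { }]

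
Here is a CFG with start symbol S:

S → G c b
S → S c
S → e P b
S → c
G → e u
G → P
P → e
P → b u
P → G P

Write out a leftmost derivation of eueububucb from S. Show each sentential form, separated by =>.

S => Gcb   [S → G c b]
Gcb => Pcb   [G → P]
Pcb => GPcb   [P → G P]
GPcb => euPcb   [G → e u]
euPcb => euGPcb   [P → G P]
euGPcb => euPPcb   [G → P]
euPPcb => euGPPcb   [P → G P]
euGPPcb => eueuPPcb   [G → e u]
eueuPPcb => eueubuPcb   [P → b u]
eueubuPcb => eueububucb   [P → b u]

S=>Gcb=>Pcb=>GPcb=>euPcb=>euGPcb=>euPPcb=>euGPPcb=>eueuPPcb=>eueubuPcb=>eueububucb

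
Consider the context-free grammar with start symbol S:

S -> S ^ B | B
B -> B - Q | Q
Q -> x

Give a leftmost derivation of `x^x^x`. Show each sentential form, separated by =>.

S => S^B => S^B^B => B^B^B => Q^B^B => x^B^B => x^Q^B => x^x^B => x^x^Q => x^x^x

S => S^B   [S -> S ^ B]
S^B => S^B^B   [S -> S ^ B]
S^B^B => B^B^B   [S -> B]
B^B^B => Q^B^B   [B -> Q]
Q^B^B => x^B^B   [Q -> x]
x^B^B => x^Q^B   [B -> Q]
x^Q^B => x^x^B   [Q -> x]
x^x^B => x^x^Q   [B -> Q]
x^x^Q => x^x^x   [Q -> x]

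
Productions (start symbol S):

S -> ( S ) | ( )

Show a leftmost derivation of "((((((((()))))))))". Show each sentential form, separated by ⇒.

S ⇒ (S) ⇒ ((S)) ⇒ (((S))) ⇒ ((((S)))) ⇒ (((((S))))) ⇒ ((((((S)))))) ⇒ (((((((S))))))) ⇒ ((((((((S)))))))) ⇒ ((((((((()))))))))

S ⇒ (S)   [S -> ( S )]
(S) ⇒ ((S))   [S -> ( S )]
((S)) ⇒ (((S)))   [S -> ( S )]
(((S))) ⇒ ((((S))))   [S -> ( S )]
((((S)))) ⇒ (((((S)))))   [S -> ( S )]
(((((S))))) ⇒ ((((((S))))))   [S -> ( S )]
((((((S)))))) ⇒ (((((((S)))))))   [S -> ( S )]
(((((((S))))))) ⇒ ((((((((S))))))))   [S -> ( S )]
((((((((S)))))))) ⇒ ((((((((()))))))))   [S -> ( )]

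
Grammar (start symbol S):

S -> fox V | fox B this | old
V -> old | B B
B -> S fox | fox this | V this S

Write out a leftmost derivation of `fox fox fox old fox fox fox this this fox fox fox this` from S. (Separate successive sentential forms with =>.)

S => fox V => fox B B => fox S fox B => fox fox V fox B => fox fox B B fox B => fox fox S fox B fox B => fox fox fox V fox B fox B => fox fox fox old fox B fox B => fox fox fox old fox S fox fox B => fox fox fox old fox fox B this fox fox B => fox fox fox old fox fox fox this this fox fox B => fox fox fox old fox fox fox this this fox fox fox this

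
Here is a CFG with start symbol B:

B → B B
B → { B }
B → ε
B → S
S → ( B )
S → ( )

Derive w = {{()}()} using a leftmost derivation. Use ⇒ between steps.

B ⇒ BB   [B → B B]
BB ⇒ {B}B   [B → { B }]
{B}B ⇒ {BB}B   [B → B B]
{BB}B ⇒ {BBB}B   [B → B B]
{BBB}B ⇒ {{B}BB}B   [B → { B }]
{{B}BB}B ⇒ {{S}BB}B   [B → S]
{{S}BB}B ⇒ {{()}BB}B   [S → ( )]
{{()}BB}B ⇒ {{()}B}B   [B → ε]
{{()}B}B ⇒ {{()}S}B   [B → S]
{{()}S}B ⇒ {{()}(B)}B   [S → ( B )]
{{()}(B)}B ⇒ {{()}()}B   [B → ε]
{{()}()}B ⇒ {{()}()}   [B → ε]

B⇒BB⇒{B}B⇒{BB}B⇒{BBB}B⇒{{B}BB}B⇒{{S}BB}B⇒{{()}BB}B⇒{{()}B}B⇒{{()}S}B⇒{{()}(B)}B⇒{{()}()}B⇒{{()}()}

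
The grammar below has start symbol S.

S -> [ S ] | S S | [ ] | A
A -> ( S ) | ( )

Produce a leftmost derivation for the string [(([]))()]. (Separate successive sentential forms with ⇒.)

S ⇒ [S] ⇒ [SS] ⇒ [AS] ⇒ [(S)S] ⇒ [(A)S] ⇒ [((S))S] ⇒ [(([]))S] ⇒ [(([]))A] ⇒ [(([]))()]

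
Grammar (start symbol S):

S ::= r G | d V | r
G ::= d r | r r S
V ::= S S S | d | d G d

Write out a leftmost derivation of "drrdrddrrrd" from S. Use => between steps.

S => dV   [S ::= d V]
dV => dSSS   [V ::= S S S]
dSSS => drSS   [S ::= r]
drSS => drrGS   [S ::= r G]
drrGS => drrdrS   [G ::= d r]
drrdrS => drrdrdV   [S ::= d V]
drrdrdV => drrdrddGd   [V ::= d G d]
drrdrddGd => drrdrddrrSd   [G ::= r r S]
drrdrddrrSd => drrdrddrrrd   [S ::= r]

S => dV => dSSS => drSS => drrGS => drrdrS => drrdrdV => drrdrddGd => drrdrddrrSd => drrdrddrrrd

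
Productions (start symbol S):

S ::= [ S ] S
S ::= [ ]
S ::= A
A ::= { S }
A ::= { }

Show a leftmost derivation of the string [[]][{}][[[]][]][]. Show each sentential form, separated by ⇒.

S ⇒ [S]S   [S ::= [ S ] S]
[S]S ⇒ [[]]S   [S ::= [ ]]
[[]]S ⇒ [[]][S]S   [S ::= [ S ] S]
[[]][S]S ⇒ [[]][A]S   [S ::= A]
[[]][A]S ⇒ [[]][{}]S   [A ::= { }]
[[]][{}]S ⇒ [[]][{}][S]S   [S ::= [ S ] S]
[[]][{}][S]S ⇒ [[]][{}][[S]S]S   [S ::= [ S ] S]
[[]][{}][[S]S]S ⇒ [[]][{}][[[]]S]S   [S ::= [ ]]
[[]][{}][[[]]S]S ⇒ [[]][{}][[[]][]]S   [S ::= [ ]]
[[]][{}][[[]][]]S ⇒ [[]][{}][[[]][]][]   [S ::= [ ]]

S⇒[S]S⇒[[]]S⇒[[]][S]S⇒[[]][A]S⇒[[]][{}]S⇒[[]][{}][S]S⇒[[]][{}][[S]S]S⇒[[]][{}][[[]]S]S⇒[[]][{}][[[]][]]S⇒[[]][{}][[[]][]][]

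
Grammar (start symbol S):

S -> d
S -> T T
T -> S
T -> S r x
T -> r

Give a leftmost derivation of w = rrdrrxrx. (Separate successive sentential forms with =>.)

S => TT => rT => rSrx => rTTrx => rrTrx => rrSrxrx => rrTTrxrx => rrSTrxrx => rrdTrxrx => rrdrrxrx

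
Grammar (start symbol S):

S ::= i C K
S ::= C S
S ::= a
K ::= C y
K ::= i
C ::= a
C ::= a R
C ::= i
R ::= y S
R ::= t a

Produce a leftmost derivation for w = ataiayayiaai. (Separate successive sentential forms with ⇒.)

S ⇒ CS ⇒ aRS ⇒ ataS ⇒ ataiCK ⇒ ataiaRK ⇒ ataiaySK ⇒ ataiayCSK ⇒ ataiayaRSK ⇒ ataiayaySSK ⇒ ataiayayCSSK ⇒ ataiayayiSSK ⇒ ataiayayiaSK ⇒ ataiayayiaaK ⇒ ataiayayiaai

S ⇒ CS   [S ::= C S]
CS ⇒ aRS   [C ::= a R]
aRS ⇒ ataS   [R ::= t a]
ataS ⇒ ataiCK   [S ::= i C K]
ataiCK ⇒ ataiaRK   [C ::= a R]
ataiaRK ⇒ ataiaySK   [R ::= y S]
ataiaySK ⇒ ataiayCSK   [S ::= C S]
ataiayCSK ⇒ ataiayaRSK   [C ::= a R]
ataiayaRSK ⇒ ataiayaySSK   [R ::= y S]
ataiayaySSK ⇒ ataiayayCSSK   [S ::= C S]
ataiayayCSSK ⇒ ataiayayiSSK   [C ::= i]
ataiayayiSSK ⇒ ataiayayiaSK   [S ::= a]
ataiayayiaSK ⇒ ataiayayiaaK   [S ::= a]
ataiayayiaaK ⇒ ataiayayiaai   [K ::= i]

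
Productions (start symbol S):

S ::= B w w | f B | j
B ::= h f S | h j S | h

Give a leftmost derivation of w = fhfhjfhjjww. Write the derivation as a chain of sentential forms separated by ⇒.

S ⇒ fB   [S ::= f B]
fB ⇒ fhfS   [B ::= h f S]
fhfS ⇒ fhfBww   [S ::= B w w]
fhfBww ⇒ fhfhjSww   [B ::= h j S]
fhfhjSww ⇒ fhfhjfBww   [S ::= f B]
fhfhjfBww ⇒ fhfhjfhjSww   [B ::= h j S]
fhfhjfhjSww ⇒ fhfhjfhjjww   [S ::= j]

S⇒fB⇒fhfS⇒fhfBww⇒fhfhjSww⇒fhfhjfBww⇒fhfhjfhjSww⇒fhfhjfhjjww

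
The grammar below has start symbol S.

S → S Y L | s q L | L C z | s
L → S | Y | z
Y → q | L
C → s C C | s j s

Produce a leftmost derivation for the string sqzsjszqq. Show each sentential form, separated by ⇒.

S ⇒ SYL ⇒ sqLYL ⇒ sqSYL ⇒ sqLCzYL ⇒ sqzCzYL ⇒ sqzsjszYL ⇒ sqzsjszqL ⇒ sqzsjszqY ⇒ sqzsjszqq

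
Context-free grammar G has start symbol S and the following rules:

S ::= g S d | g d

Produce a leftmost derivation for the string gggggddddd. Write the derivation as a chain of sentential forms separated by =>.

S => gSd => ggSdd => gggSddd => ggggSdddd => gggggddddd

S => gSd   [S ::= g S d]
gSd => ggSdd   [S ::= g S d]
ggSdd => gggSddd   [S ::= g S d]
gggSddd => ggggSdddd   [S ::= g S d]
ggggSdddd => gggggddddd   [S ::= g d]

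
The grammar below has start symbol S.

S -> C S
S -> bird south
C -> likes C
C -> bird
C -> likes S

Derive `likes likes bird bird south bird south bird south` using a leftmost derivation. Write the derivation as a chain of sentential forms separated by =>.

S => C S   [S -> C S]
C S => likes S S   [C -> likes S]
likes S S => likes C S S   [S -> C S]
likes C S S => likes likes S S S   [C -> likes S]
likes likes S S S => likes likes C S S S   [S -> C S]
likes likes C S S S => likes likes bird S S S   [C -> bird]
likes likes bird S S S => likes likes bird bird south S S   [S -> bird south]
likes likes bird bird south S S => likes likes bird bird south bird south S   [S -> bird south]
likes likes bird bird south bird south S => likes likes bird bird south bird south bird south   [S -> bird south]

S => C S => likes S S => likes C S S => likes likes S S S => likes likes C S S S => likes likes bird S S S => likes likes bird bird south S S => likes likes bird bird south bird south S => likes likes bird bird south bird south bird south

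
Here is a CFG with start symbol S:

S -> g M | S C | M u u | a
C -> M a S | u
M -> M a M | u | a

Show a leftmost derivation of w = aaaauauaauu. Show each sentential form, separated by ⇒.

S ⇒ Muu ⇒ MaMuu ⇒ MaMaMuu ⇒ MaMaMaMuu ⇒ MaMaMaMaMuu ⇒ aaMaMaMaMuu ⇒ aaaaMaMaMuu ⇒ aaaauaMaMuu ⇒ aaaauauaMuu ⇒ aaaauauaauu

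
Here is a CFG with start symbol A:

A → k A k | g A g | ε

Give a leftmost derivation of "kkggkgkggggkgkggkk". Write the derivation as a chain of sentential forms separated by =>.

A => kAk   [A → k A k]
kAk => kkAkk   [A → k A k]
kkAkk => kkgAgkk   [A → g A g]
kkgAgkk => kkggAggkk   [A → g A g]
kkggAggkk => kkggkAkggkk   [A → k A k]
kkggkAkggkk => kkggkgAgkggkk   [A → g A g]
kkggkgAgkggkk => kkggkgkAkgkggkk   [A → k A k]
kkggkgkAkgkggkk => kkggkgkgAgkgkggkk   [A → g A g]
kkggkgkgAgkgkggkk => kkggkgkggAggkgkggkk   [A → g A g]
kkggkgkggAggkgkggkk => kkggkgkggggkgkggkk   [A → ε]

A => kAk => kkAkk => kkgAgkk => kkggAggkk => kkggkAkggkk => kkggkgAgkggkk => kkggkgkAkgkggkk => kkggkgkgAgkgkggkk => kkggkgkggAggkgkggkk => kkggkgkggggkgkggkk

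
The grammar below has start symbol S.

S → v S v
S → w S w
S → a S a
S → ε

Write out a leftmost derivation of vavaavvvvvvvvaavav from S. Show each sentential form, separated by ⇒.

S ⇒ vSv   [S → v S v]
vSv ⇒ vaSav   [S → a S a]
vaSav ⇒ vavSvav   [S → v S v]
vavSvav ⇒ vavaSavav   [S → a S a]
vavaSavav ⇒ vavaaSaavav   [S → a S a]
vavaaSaavav ⇒ vavaavSvaavav   [S → v S v]
vavaavSvaavav ⇒ vavaavvSvvaavav   [S → v S v]
vavaavvSvvaavav ⇒ vavaavvvSvvvaavav   [S → v S v]
vavaavvvSvvvaavav ⇒ vavaavvvvSvvvvaavav   [S → v S v]
vavaavvvvSvvvvaavav ⇒ vavaavvvvvvvvaavav   [S → ε]

S⇒vSv⇒vaSav⇒vavSvav⇒vavaSavav⇒vavaaSaavav⇒vavaavSvaavav⇒vavaavvSvvaavav⇒vavaavvvSvvvaavav⇒vavaavvvvSvvvvaavav⇒vavaavvvvvvvvaavav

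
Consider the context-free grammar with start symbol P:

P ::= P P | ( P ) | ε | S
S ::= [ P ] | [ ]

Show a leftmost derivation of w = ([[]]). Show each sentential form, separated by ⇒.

P ⇒ (P)   [P ::= ( P )]
(P) ⇒ (S)   [P ::= S]
(S) ⇒ ([P])   [S ::= [ P ]]
([P]) ⇒ ([PP])   [P ::= P P]
([PP]) ⇒ ([PPP])   [P ::= P P]
([PPP]) ⇒ ([SPP])   [P ::= S]
([SPP]) ⇒ ([[]PP])   [S ::= [ ]]
([[]PP]) ⇒ ([[]P])   [P ::= ε]
([[]P]) ⇒ ([[]])   [P ::= ε]

P⇒(P)⇒(S)⇒([P])⇒([PP])⇒([PPP])⇒([SPP])⇒([[]PP])⇒([[]P])⇒([[]])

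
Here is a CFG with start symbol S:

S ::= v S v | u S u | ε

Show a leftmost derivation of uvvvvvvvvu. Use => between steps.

S => uSu => uvSvu => uvvSvvu => uvvvSvvvu => uvvvvSvvvvu => uvvvvvvvvu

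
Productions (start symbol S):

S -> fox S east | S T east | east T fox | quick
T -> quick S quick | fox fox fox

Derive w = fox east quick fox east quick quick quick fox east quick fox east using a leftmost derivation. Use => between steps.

S => fox S east => fox east T fox east => fox east quick S quick fox east => fox east quick fox S east quick fox east => fox east quick fox east T fox east quick fox east => fox east quick fox east quick S quick fox east quick fox east => fox east quick fox east quick quick quick fox east quick fox east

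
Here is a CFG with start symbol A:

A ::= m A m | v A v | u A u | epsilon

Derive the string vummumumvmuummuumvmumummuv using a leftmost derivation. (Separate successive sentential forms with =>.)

A=>vAv=>vuAuv=>vumAmuv=>vummAmmuv=>vummuAummuv=>vummumAmummuv=>vummumuAumummuv=>vummumumAmumummuv=>vummumumvAvmumummuv=>vummumumvmAmvmumummuv=>vummumumvmuAumvmumummuv=>vummumumvmuuAuumvmumummuv=>vummumumvmuumAmuumvmumummuv=>vummumumvmuummuumvmumummuv

A => vAv   [A ::= v A v]
vAv => vuAuv   [A ::= u A u]
vuAuv => vumAmuv   [A ::= m A m]
vumAmuv => vummAmmuv   [A ::= m A m]
vummAmmuv => vummuAummuv   [A ::= u A u]
vummuAummuv => vummumAmummuv   [A ::= m A m]
vummumAmummuv => vummumuAumummuv   [A ::= u A u]
vummumuAumummuv => vummumumAmumummuv   [A ::= m A m]
vummumumAmumummuv => vummumumvAvmumummuv   [A ::= v A v]
vummumumvAvmumummuv => vummumumvmAmvmumummuv   [A ::= m A m]
vummumumvmAmvmumummuv => vummumumvmuAumvmumummuv   [A ::= u A u]
vummumumvmuAumvmumummuv => vummumumvmuuAuumvmumummuv   [A ::= u A u]
vummumumvmuuAuumvmumummuv => vummumumvmuumAmuumvmumummuv   [A ::= m A m]
vummumumvmuumAmuumvmumummuv => vummumumvmuummuumvmumummuv   [A ::= epsilon]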